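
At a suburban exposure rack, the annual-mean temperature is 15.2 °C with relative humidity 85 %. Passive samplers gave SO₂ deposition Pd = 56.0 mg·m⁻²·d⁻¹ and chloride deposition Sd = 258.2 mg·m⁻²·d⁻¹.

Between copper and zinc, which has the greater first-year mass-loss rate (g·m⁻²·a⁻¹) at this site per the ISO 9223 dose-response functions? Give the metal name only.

copper: f(T) = -0.080·(T−10) [T>10 °C] = -0.4160
  sulphur-dioxide contribution → 1.5 μm/a
  chloride contribution → 2.062 μm/a
  ⇒ r_corr(copper) = 3.562 μm/a
  mass loss = 3.562 μm/a × 8.96 g/cm³ = 31.92 g·m⁻²·a⁻¹
zinc: f(T) = -0.071·(T−10) [T>10 °C] = -0.3692
  sulphur-dioxide contribution → 2.615 μm/a
  chloride contribution → 2.98 μm/a
  total first-year rate 5.596 μm/a
  mass loss = 5.596 μm/a × 7.14 g/cm³ = 39.95 g·m⁻²·a⁻¹
Ordering by g·m⁻²·a⁻¹: zinc (40) > copper (31.9)

zinc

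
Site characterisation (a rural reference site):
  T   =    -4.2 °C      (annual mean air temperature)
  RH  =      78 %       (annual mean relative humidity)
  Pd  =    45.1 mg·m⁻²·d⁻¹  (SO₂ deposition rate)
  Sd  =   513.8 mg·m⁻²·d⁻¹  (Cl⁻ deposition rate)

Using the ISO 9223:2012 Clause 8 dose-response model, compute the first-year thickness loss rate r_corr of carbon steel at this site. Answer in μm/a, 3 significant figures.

carbon steel: T≤10 °C ⇒ hinge +0.150·(-4.2−10) = -2.1300
  SO₂ term: 1.77·45.1^0.52·exp(0.02·78-2.1300) = 7.254
  Cl⁻ term: 0.102·513.8^0.62·exp(0.033·78+0.04·-4.2) = 54.23
  r_corr = 7.254 + 54.23 = 61.48 μm/a

r_corr = 61.5 μm/a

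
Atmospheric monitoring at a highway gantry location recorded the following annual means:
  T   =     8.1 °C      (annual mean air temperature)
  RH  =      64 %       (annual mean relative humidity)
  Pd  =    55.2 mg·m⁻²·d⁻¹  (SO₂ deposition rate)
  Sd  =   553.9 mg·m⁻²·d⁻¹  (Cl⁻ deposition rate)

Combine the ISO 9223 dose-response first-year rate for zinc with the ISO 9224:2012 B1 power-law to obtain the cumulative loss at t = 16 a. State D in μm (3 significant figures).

zinc: f(T) = +0.038·(T−10) [T≤10 °C] = -0.0722
  SO₂ term: 0.0129·55.2^0.44·exp(0.046·64-0.0722) = 1.331
  Cl⁻ term: 0.0175·553.9^0.57·exp(0.008·64+0.085·8.1) = 2.129
  r_corr = 1.331 + 2.129 = 3.46 μm/a
Power-law: D(16) = r_corr · 16^0.813
  D(16) = 3.46 × 16^0.813 = 3.46 × 9.527 = 32.96 μm

D(16) = 33.0 μm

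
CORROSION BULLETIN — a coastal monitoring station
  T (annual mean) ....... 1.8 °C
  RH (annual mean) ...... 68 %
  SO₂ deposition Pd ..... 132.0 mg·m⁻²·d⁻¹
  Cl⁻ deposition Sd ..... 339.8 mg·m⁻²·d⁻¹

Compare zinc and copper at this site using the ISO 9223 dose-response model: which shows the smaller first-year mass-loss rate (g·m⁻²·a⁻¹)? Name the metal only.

zinc: temperature factor f = +0.038·(-8.2) = -0.3116
  sulphur-dioxide contribution → 1.848 μm/a
  chloride contribution → 0.974 μm/a
  ⇒ r_corr(zinc) = 2.822 μm/a
  mass loss = 2.822 μm/a × 7.14 g/cm³ = 20.15 g·m⁻²·a⁻¹
copper: temperature factor f = +0.126·(-8.2) = -1.0332
  sulphur-dioxide contribution → 0.3709 μm/a
  chloride contribution → 0.6246 μm/a
  total first-year rate 0.9956 μm/a
  mass loss = 0.9956 μm/a × 8.96 g/cm³ = 8.92 g·m⁻²·a⁻¹
Ordering by g·m⁻²·a⁻¹: zinc (20.2) > copper (8.92)

copper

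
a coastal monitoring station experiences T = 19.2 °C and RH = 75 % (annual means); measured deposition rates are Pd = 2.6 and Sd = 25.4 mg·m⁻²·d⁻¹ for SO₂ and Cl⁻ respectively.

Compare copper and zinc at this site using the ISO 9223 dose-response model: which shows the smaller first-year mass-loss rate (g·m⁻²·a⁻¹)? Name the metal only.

copper: T>10 °C ⇒ hinge -0.080·(19.2−10) = -0.7360
  sulphur-dioxide contribution → 0.2718 μm/a
  chloride contribution → 0.9359 μm/a
  total first-year rate 1.208 μm/a
  mass loss = 1.208 μm/a × 8.96 g/cm³ = 10.82 g·m⁻²·a⁻¹
zinc: T>10 °C ⇒ hinge -0.071·(19.2−10) = -0.6532
  sulphur-dioxide contribution → 0.322 μm/a
  chloride contribution → 1.031 μm/a
  ⇒ r_corr(zinc) = 1.353 μm/a
  mass loss = 1.353 μm/a × 7.14 g/cm³ = 9.658 g·m⁻²·a⁻¹
Ordering by g·m⁻²·a⁻¹: copper (10.8) > zinc (9.66)

zinc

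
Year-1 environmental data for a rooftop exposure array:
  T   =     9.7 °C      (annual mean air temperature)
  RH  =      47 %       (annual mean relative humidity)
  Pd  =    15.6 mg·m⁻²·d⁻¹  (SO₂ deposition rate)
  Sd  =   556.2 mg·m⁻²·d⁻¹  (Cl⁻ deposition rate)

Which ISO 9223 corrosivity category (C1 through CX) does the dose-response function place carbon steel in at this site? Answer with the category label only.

C4

carbon steel: f(T) = +0.150·(T−10) [T≤10 °C] = -0.0450
  SO₂ term: 1.77·15.6^0.52·exp(0.02·47-0.0450) = 18.08
  Cl⁻ term: 0.102·556.2^0.62·exp(0.033·47+0.04·9.7) = 35.71
  sum: 18.08 + 35.71 → r_corr = 53.78 μm/a
Category bounds: 50…80 μm/a bracket r_corr ⇒ C4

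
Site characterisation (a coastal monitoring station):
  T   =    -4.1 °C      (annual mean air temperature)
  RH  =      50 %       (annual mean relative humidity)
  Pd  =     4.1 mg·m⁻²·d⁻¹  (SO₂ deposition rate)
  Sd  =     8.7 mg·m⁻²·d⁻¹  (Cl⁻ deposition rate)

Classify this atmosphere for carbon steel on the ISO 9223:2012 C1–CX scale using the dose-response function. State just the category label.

carbon steel: f(T) = +0.150·(T−10) [T≤10 °C] = -2.1150
  sulphur-dioxide contribution → 1.209 μm/a
  chloride contribution → 1.724 μm/a
  total first-year rate 2.933 μm/a
Category bounds: 1.3…25 μm/a bracket r_corr ⇒ C2

C2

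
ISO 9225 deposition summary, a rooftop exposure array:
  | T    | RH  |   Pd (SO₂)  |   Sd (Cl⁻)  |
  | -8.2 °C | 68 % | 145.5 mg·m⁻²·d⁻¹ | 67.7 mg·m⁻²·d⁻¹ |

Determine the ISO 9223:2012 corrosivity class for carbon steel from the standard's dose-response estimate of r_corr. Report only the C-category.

carbon steel: T≤10 °C ⇒ hinge +0.150·(-8.2−10) = -2.7300
  Pd branch = 1.77·Pd^0.52·e^(0.02·RH+f) = 5.993 μm/a
  Sd branch = 0.102·Sd^0.62·e^(0.033·RH+0.04·T) = 9.455 μm/a
  r_corr = 5.993 + 9.455 = 15.45 μm/a
15.4 μm/a falls in (1.3, 25] for carbon steel → category C2

C2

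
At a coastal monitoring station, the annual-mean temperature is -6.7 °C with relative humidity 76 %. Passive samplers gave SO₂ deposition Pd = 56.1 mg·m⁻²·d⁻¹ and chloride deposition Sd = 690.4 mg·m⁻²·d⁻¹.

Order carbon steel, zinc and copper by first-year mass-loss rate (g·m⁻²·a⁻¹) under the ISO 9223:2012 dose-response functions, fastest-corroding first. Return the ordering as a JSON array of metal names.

carbon steel: T≤10 °C ⇒ hinge +0.150·(-6.7−10) = -2.5050
  SO₂ term: 1.77·56.1^0.52·exp(0.02·76-2.5050) = 5.366
  Cl⁻ term: 0.102·690.4^0.62·exp(0.033·76+0.04·-6.7) = 55.16
  r_corr = 5.366 + 55.16 = 60.53 μm/a
  mass loss = 60.53 μm/a × 7.85 g/cm³ = 475.2 g·m⁻²·a⁻¹
zinc: f(T) = +0.038·(T−10) [T≤10 °C] = -0.6346
  SO₂ term: 0.0129·56.1^0.44·exp(0.046·76-0.6346) = 1.327
  Cl⁻ term: 0.0175·690.4^0.57·exp(0.008·76+0.085·-6.7) = 0.7552
  sum: 1.327 + 0.7552 → r_corr = 2.082 μm/a
  mass loss = 2.082 μm/a × 7.14 g/cm³ = 14.87 g·m⁻²·a⁻¹
copper: temperature factor f = +0.126·(-16.7) = -2.1042
  Pd branch = 0.0053·Pd^0.26·e^(0.059·RH+f) = 0.1631 μm/a
  Sd branch = 0.01025·Sd^0.27·e^(0.036·RH+0.049·T) = 0.6652 μm/a
  sum: 0.1631 + 0.6652 → r_corr = 0.8283 μm/a
  mass loss = 0.8283 μm/a × 8.96 g/cm³ = 7.422 g·m⁻²·a⁻¹
Ordering by g·m⁻²·a⁻¹: carbon steel (475) > zinc (14.9) > copper (7.42)

["carbon steel", "zinc", "copper"]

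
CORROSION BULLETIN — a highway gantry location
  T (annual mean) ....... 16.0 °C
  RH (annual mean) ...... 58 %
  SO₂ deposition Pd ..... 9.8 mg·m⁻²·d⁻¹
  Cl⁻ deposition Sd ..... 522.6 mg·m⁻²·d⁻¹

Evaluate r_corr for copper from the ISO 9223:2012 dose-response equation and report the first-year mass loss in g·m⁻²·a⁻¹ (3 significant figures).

copper: temperature factor f = -0.080·(6.0) = -0.4800
  Pd branch = 0.0053·Pd^0.26·e^(0.059·RH+f) = 0.1818 μm/a
  Sd branch = 0.01025·Sd^0.27·e^(0.036·RH+0.049·T) = 0.9816 μm/a
  sum: 0.1818 + 0.9816 → r_corr = 1.163 μm/a
Convert to mass loss: 1.163 μm/a × 8.96 g/cm³ = 10.42 g·m⁻²·a⁻¹

r_corr = 10.4 g·m⁻²·a⁻¹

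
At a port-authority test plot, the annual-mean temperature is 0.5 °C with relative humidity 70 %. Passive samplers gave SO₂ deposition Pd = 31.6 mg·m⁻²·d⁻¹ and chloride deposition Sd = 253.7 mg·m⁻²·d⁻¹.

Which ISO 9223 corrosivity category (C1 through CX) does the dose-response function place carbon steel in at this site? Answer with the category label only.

carbon steel: f(T) = +0.150·(T−10) [T≤10 °C] = -1.4250
  SO₂ term: 1.77·31.6^0.52·exp(0.02·70-1.4250) = 10.4
  Cl⁻ term: 0.102·253.7^0.62·exp(0.033·70+0.04·0.5) = 32.45
  sum: 10.4 + 32.45 → r_corr = 42.85 μm/a
ISO 9223 Table 2 (carbon steel): 25 < 42.8 ≤ 50 μm/a ⇒ C3

C3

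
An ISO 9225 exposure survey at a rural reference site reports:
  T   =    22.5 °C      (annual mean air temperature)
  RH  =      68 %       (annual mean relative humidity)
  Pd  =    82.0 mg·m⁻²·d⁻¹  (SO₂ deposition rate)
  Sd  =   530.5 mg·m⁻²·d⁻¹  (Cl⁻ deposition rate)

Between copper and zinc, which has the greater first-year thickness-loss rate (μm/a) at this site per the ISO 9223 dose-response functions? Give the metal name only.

zinc

copper: temperature factor f = -0.080·(12.5) = -1.0000
  Pd branch = 0.0053·Pd^0.26·e^(0.059·RH+f) = 0.3388 μm/a
  Sd branch = 0.01025·Sd^0.27·e^(0.036·RH+0.049·T) = 1.942 μm/a
  sum: 0.3388 + 1.942 → r_corr = 2.281 μm/a
zinc: T>10 °C ⇒ hinge -0.071·(22.5−10) = -0.8875
  SO₂ term: 0.0129·82.0^0.44·exp(0.046·68-0.8875) = 0.8428
  Sd branch = 0.0175·Sd^0.57·e^(0.008·RH+0.085·T) = 7.294 μm/a
  sum: 0.8428 + 7.294 → r_corr = 8.137 μm/a
Ordering by μm/a: zinc (8.14) > copper (2.28)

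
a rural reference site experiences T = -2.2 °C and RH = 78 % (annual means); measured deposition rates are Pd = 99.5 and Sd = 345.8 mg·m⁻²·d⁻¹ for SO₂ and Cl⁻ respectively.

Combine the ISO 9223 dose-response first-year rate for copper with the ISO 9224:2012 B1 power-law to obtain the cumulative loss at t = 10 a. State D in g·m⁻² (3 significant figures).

copper: temperature factor f = +0.126·(-12.2) = -1.5372
  sulphur-dioxide contribution → 0.3756 μm/a
  chloride contribution → 0.7394 μm/a
  total first-year rate 1.115 μm/a
ISO 9224: D(t) = r_corr · t^b with b = 0.667 (copper, B1)
  D(10) = 1.115 × 10^0.667 = 1.115 × 4.645 = 5.179 μm
  Mass loss = 5.179 μm × 8.96 g/cm³ = 46.41 g·m⁻²

D(10) = 46.4 g·m⁻²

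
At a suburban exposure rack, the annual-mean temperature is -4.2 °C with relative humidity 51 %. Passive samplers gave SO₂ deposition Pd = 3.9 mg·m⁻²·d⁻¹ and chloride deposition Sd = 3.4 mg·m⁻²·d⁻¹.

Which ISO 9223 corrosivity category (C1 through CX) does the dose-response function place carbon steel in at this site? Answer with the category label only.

carbon steel: f(T) = +0.150·(T−10) [T≤10 °C] = -2.1300
  SO₂ term: 1.77·3.9^0.52·exp(0.02·51-2.1300) = 1.184
  Sd branch = 0.102·Sd^0.62·e^(0.033·RH+0.04·T) = 0.991 μm/a
  sum: 1.184 + 0.991 → r_corr = 2.175 μm/a
Category bounds: 1.3…25 μm/a bracket r_corr ⇒ C2

C2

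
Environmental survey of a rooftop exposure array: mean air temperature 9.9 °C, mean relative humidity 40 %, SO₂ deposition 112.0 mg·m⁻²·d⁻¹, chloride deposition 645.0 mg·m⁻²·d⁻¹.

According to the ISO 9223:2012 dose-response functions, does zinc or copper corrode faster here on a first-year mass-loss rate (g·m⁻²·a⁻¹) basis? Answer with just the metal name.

zinc: temperature factor f = +0.038·(-0.1) = -0.0038
  sulphur-dioxide contribution → 0.6452 μm/a
  chloride contribution → 2.233 μm/a
  total first-year rate 2.878 μm/a
  mass loss = 2.878 μm/a × 7.14 g/cm³ = 20.55 g·m⁻²·a⁻¹
copper: T≤10 °C ⇒ hinge +0.126·(9.9−10) = -0.0126
  sulphur-dioxide contribution → 0.189 μm/a
  chloride contribution → 0.4031 μm/a
  total first-year rate 0.5921 μm/a
  mass loss = 0.5921 μm/a × 8.96 g/cm³ = 5.305 g·m⁻²·a⁻¹
Ordering by g·m⁻²·a⁻¹: zinc (20.6) > copper (5.31)

zinc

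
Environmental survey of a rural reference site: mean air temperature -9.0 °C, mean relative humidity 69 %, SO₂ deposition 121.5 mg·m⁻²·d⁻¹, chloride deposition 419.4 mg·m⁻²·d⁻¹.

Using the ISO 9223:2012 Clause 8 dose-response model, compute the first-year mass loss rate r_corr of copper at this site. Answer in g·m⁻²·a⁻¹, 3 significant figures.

copper: temperature factor f = +0.126·(-19.0) = -2.3940
  SO₂ term: 0.0053·121.5^0.26·exp(0.059·69-2.3940) = 0.09876
  Sd branch = 0.01025·Sd^0.27·e^(0.036·RH+0.049·T) = 0.4037 μm/a
  sum: 0.09876 + 0.4037 → r_corr = 0.5025 μm/a
Convert to mass loss: 0.5025 μm/a × 8.96 g/cm³ = 4.502 g·m⁻²·a⁻¹

r_corr = 4.50 g·m⁻²·a⁻¹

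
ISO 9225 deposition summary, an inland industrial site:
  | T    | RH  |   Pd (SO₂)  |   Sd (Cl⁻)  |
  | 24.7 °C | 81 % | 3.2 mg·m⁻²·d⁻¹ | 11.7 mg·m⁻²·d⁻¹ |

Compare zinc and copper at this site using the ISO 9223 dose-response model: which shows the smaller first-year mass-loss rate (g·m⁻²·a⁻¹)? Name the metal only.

zinc: T>10 °C ⇒ hinge -0.071·(24.7−10) = -1.0437
  sulphur-dioxide contribution → 0.3146 μm/a
  chloride contribution → 1.11 μm/a
  ⇒ r_corr(zinc) = 1.424 μm/a
  mass loss = 1.424 μm/a × 7.14 g/cm³ = 10.17 g·m⁻²·a⁻¹
copper: T>10 °C ⇒ hinge -0.080·(24.7−10) = -1.1760
  sulphur-dioxide contribution → 0.2633 μm/a
  chloride contribution → 1.234 μm/a
  ⇒ r_corr(copper) = 1.497 μm/a
  mass loss = 1.497 μm/a × 8.96 g/cm³ = 13.41 g·m⁻²·a⁻¹
Ordering by g·m⁻²·a⁻¹: copper (13.4) > zinc (10.2)

zinc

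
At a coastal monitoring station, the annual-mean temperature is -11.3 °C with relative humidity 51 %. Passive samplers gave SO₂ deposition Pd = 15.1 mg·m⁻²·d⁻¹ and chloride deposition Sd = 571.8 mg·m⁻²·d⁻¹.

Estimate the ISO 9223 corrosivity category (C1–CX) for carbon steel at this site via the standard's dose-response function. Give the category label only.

C2

carbon steel: temperature factor f = +0.150·(-21.3) = -3.1950
  SO₂ term: 1.77·15.1^0.52·exp(0.02·51-3.1950) = 0.825
  Cl⁻ term: 0.102·571.8^0.62·exp(0.033·51+0.04·-11.3) = 17.89
  sum: 0.825 + 17.89 → r_corr = 18.72 μm/a
ISO 9223 Table 2 (carbon steel): 1.3 < 18.7 ≤ 25 μm/a ⇒ C2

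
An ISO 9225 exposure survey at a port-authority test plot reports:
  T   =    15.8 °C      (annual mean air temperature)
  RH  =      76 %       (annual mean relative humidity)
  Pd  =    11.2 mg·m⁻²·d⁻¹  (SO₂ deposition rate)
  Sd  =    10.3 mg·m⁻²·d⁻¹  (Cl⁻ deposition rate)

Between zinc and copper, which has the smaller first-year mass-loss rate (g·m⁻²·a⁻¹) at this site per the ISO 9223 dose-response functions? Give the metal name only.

zinc

zinc: f(T) = -0.071·(T−10) [T>10 °C] = -0.4118
  SO₂ term: 0.0129·11.2^0.44·exp(0.046·76-0.4118) = 0.816
  Sd branch = 0.0175·Sd^0.57·e^(0.008·RH+0.085·T) = 0.4652 μm/a
  r_corr = 0.816 + 0.4652 = 1.281 μm/a
  mass loss = 1.281 μm/a × 7.14 g/cm³ = 9.148 g·m⁻²·a⁻¹
copper: f(T) = -0.080·(T−10) [T>10 °C] = -0.4640
  Pd branch = 0.0053·Pd^0.26·e^(0.059·RH+f) = 0.5533 μm/a
  Sd branch = 0.01025·Sd^0.27·e^(0.036·RH+0.049·T) = 0.6437 μm/a
  r_corr = 0.5533 + 0.6437 = 1.197 μm/a
  mass loss = 1.197 μm/a × 8.96 g/cm³ = 10.72 g·m⁻²·a⁻¹
Ordering by g·m⁻²·a⁻¹: copper (10.7) > zinc (9.15)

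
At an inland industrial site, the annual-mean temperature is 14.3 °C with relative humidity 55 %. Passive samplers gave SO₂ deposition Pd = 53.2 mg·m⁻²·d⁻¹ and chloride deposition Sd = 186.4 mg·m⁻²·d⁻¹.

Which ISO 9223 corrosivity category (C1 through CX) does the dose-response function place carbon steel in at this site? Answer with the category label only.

carbon steel: f(T) = -0.054·(T−10) [T>10 °C] = -0.2322
  SO₂ term: 1.77·53.2^0.52·exp(0.02·55-0.2322) = 33.29
  Sd branch = 0.102·Sd^0.62·e^(0.033·RH+0.04·T) = 28.38 μm/a
  r_corr = 33.29 + 28.38 = 61.67 μm/a
Category bounds: 50…80 μm/a bracket r_corr ⇒ C4

C4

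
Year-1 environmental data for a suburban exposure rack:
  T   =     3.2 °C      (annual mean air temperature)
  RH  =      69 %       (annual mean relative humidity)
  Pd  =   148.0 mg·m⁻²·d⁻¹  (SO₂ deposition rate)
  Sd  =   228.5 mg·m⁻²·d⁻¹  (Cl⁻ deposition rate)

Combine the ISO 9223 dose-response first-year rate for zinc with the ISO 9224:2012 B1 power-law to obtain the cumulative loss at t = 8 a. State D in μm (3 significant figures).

zinc: T≤10 °C ⇒ hinge +0.038·(3.2−10) = -0.2584
  sulphur-dioxide contribution → 2.147 μm/a
  chloride contribution → 0.882 μm/a
  total first-year rate 3.029 μm/a
ISO 9224: D(t) = r_corr · t^b with b = 0.813 (zinc, B1)
  D(8) = 3.029 × 8^0.813 = 3.029 × 5.423 = 16.42 μm

D(8) = 16.4 μm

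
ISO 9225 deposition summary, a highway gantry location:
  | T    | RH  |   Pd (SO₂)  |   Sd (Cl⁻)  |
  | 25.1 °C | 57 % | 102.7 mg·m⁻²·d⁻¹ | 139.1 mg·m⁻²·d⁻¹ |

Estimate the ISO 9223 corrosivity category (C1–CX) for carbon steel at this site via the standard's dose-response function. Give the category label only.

C4

carbon steel: T>10 °C ⇒ hinge -0.054·(25.1−10) = -0.8154
  SO₂ term: 1.77·102.7^0.52·exp(0.02·57-0.8154) = 27.22
  Sd branch = 0.102·Sd^0.62·e^(0.033·RH+0.04·T) = 38.94 μm/a
  sum: 27.22 + 38.94 → r_corr = 66.17 μm/a
66.2 μm/a falls in (50, 80] for carbon steel → category C4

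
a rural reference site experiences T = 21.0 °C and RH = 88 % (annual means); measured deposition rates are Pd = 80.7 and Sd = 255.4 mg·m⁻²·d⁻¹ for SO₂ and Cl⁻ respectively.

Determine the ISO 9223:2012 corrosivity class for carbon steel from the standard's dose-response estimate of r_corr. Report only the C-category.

carbon steel: f(T) = -0.054·(T−10) [T>10 °C] = -0.5940
  Pd branch = 1.77·Pd^0.52·e^(0.02·RH+f) = 55.71 μm/a
  Sd branch = 0.102·Sd^0.62·e^(0.033·RH+0.04·T) = 134 μm/a
  sum: 55.71 + 134 → r_corr = 189.7 μm/a
Category bounds: 80…200 μm/a bracket r_corr ⇒ C5

C5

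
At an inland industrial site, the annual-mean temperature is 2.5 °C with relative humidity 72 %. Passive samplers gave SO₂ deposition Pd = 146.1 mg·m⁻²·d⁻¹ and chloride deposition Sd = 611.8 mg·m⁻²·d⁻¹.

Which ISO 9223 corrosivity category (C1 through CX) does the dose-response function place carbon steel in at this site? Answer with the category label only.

carbon steel: temperature factor f = +0.150·(-7.5) = -1.1250
  SO₂ term: 1.77·146.1^0.52·exp(0.02·72-1.1250) = 32.39
  Sd branch = 0.102·Sd^0.62·e^(0.033·RH+0.04·T) = 64.81 μm/a
  r_corr = 32.39 + 64.81 = 97.19 μm/a
Category bounds: 80…200 μm/a bracket r_corr ⇒ C5

C5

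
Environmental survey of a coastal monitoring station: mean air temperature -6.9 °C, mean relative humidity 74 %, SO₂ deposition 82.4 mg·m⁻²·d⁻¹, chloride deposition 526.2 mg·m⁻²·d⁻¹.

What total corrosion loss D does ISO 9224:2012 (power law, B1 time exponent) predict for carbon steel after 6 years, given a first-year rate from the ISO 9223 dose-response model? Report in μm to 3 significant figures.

D(6) = 126 μm

carbon steel: T≤10 °C ⇒ hinge +0.150·(-6.9−10) = -2.5350
  Pd branch = 1.77·Pd^0.52·e^(0.02·RH+f) = 6.11 μm/a
  Sd branch = 0.102·Sd^0.62·e^(0.033·RH+0.04·T) = 43.29 μm/a
  sum: 6.11 + 43.29 → r_corr = 49.4 μm/a
Power-law: D(6) = r_corr · 6^0.523
  D(6) = 49.4 × 6^0.523 = 49.4 × 2.553 = 126.1 μm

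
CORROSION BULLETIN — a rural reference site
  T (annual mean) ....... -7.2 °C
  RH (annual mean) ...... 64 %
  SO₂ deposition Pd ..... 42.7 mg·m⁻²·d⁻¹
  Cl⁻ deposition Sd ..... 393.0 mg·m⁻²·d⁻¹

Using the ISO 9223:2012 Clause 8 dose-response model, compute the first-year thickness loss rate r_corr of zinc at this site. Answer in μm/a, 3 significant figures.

zinc: f(T) = +0.038·(T−10) [T≤10 °C] = -0.6536
  Pd branch = 0.0129·Pd^0.44·e^(0.046·RH+f) = 0.6648 μm/a
  Sd branch = 0.0175·Sd^0.57·e^(0.008·RH+0.085·T) = 0.4769 μm/a
  r_corr = 0.6648 + 0.4769 = 1.142 μm/a

r_corr = 1.14 μm/a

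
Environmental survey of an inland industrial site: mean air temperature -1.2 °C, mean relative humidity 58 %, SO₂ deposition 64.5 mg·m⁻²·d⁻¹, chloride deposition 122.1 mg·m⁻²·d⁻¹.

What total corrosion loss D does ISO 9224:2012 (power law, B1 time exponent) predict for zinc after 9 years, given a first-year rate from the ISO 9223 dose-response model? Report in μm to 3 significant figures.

zinc: T≤10 °C ⇒ hinge +0.038·(-1.2−10) = -0.4256
  SO₂ term: 0.0129·64.5^0.44·exp(0.046·58-0.4256) = 0.7597
  Cl⁻ term: 0.0175·122.1^0.57·exp(0.008·58+0.085·-1.2) = 0.3888
  r_corr = 0.7597 + 0.3888 = 1.148 μm/a
ISO 9224: D(t) = r_corr · t^b with b = 0.813 (zinc, B1)
  D(9) = 1.148 × 9^0.813 = 1.148 × 5.968 = 6.854 μm

D(9) = 6.85 μm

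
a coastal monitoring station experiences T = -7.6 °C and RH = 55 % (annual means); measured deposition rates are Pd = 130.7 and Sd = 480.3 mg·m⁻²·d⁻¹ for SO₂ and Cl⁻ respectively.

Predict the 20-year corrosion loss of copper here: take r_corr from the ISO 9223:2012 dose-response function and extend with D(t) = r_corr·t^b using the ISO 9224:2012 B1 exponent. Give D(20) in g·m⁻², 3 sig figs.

copper: T≤10 °C ⇒ hinge +0.126·(-7.6−10) = -2.2176
  SO₂ term: 0.0053·130.7^0.26·exp(0.059·55-2.2176) = 0.05257
  Cl⁻ term: 0.01025·480.3^0.27·exp(0.036·55+0.049·-7.6) = 0.271
  sum: 0.05257 + 0.271 → r_corr = 0.3235 μm/a
Power-law: D(20) = r_corr · 20^0.667
  D(20) = 0.3235 × 20^0.667 = 0.3235 × 7.375 = 2.386 μm
  Mass loss = 2.386 μm × 8.96 g/cm³ = 21.38 g·m⁻²

D(20) = 21.4 g·m⁻²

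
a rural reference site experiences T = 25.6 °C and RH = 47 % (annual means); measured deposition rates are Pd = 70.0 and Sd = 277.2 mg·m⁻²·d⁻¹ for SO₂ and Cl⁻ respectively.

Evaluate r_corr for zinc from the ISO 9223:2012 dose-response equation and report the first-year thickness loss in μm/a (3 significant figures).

r_corr = 5.78 μm/a

zinc: temperature factor f = -0.071·(15.6) = -1.1076
  sulphur-dioxide contribution → 0.2401 μm/a
  chloride contribution → 5.543 μm/a
  ⇒ r_corr(zinc) = 5.783 μm/a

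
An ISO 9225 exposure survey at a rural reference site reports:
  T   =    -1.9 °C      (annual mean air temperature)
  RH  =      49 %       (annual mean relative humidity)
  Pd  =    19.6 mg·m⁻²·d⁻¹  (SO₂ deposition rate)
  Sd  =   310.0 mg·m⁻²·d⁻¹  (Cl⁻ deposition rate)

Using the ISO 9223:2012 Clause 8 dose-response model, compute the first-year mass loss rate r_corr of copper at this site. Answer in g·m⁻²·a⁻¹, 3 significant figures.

r_corr = 2.71 g·m⁻²·a⁻¹

copper: T≤10 °C ⇒ hinge +0.126·(-1.9−10) = -1.4994
  SO₂ term: 0.0053·19.6^0.26·exp(0.059·49-1.4994) = 0.0462
  Cl⁻ term: 0.01025·310.0^0.27·exp(0.036·49+0.049·-1.9) = 0.2565
  r_corr = 0.0462 + 0.2565 = 0.3027 μm/a
Convert to mass loss: 0.3027 μm/a × 8.96 g/cm³ = 2.712 g·m⁻²·a⁻¹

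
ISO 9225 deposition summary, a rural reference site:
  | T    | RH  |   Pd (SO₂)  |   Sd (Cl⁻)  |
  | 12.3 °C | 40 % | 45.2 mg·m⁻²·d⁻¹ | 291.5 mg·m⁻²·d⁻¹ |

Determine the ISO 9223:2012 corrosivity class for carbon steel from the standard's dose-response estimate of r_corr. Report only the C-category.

carbon steel: f(T) = -0.054·(T−10) [T>10 °C] = -0.1242
  SO₂ term: 1.77·45.2^0.52·exp(0.02·40-0.1242) = 25.24
  Cl⁻ term: 0.102·291.5^0.62·exp(0.033·40+0.04·12.3) = 21.07
  sum: 25.24 + 21.07 → r_corr = 46.31 μm/a
Category bounds: 25…50 μm/a bracket r_corr ⇒ C3

C3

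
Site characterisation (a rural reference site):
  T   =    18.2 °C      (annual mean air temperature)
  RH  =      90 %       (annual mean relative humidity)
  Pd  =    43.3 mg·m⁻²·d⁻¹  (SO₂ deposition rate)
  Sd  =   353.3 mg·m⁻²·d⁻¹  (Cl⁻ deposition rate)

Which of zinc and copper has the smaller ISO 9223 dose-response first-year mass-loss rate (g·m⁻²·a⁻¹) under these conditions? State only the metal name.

copper

zinc: T>10 °C ⇒ hinge -0.071·(18.2−10) = -0.5822
  SO₂ term: 0.0129·43.3^0.44·exp(0.046·90-0.5822) = 2.376
  Sd branch = 0.0175·Sd^0.57·e^(0.008·RH+0.085·T) = 4.787 μm/a
  sum: 2.376 + 4.787 → r_corr = 7.162 μm/a
  mass loss = 7.162 μm/a × 7.14 g/cm³ = 51.14 g·m⁻²·a⁻¹
copper: T>10 °C ⇒ hinge -0.080·(18.2−10) = -0.6560
  Pd branch = 0.0053·Pd^0.26·e^(0.059·RH+f) = 1.482 μm/a
  Cl⁻ term: 0.01025·353.3^0.27·exp(0.036·90+0.049·18.2) = 3.113
  sum: 1.482 + 3.113 → r_corr = 4.595 μm/a
  mass loss = 4.595 μm/a × 8.96 g/cm³ = 41.17 g·m⁻²·a⁻¹
Ordering by g·m⁻²·a⁻¹: zinc (51.1) > copper (41.2)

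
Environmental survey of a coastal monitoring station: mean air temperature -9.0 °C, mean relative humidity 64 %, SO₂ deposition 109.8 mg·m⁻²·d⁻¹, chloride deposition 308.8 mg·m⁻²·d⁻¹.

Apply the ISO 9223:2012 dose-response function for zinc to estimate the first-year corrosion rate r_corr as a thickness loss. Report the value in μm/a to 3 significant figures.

zinc: temperature factor f = +0.038·(-19.0) = -0.7220
  SO₂ term: 0.0129·109.8^0.44·exp(0.046·64-0.7220) = 0.9407
  Cl⁻ term: 0.0175·308.8^0.57·exp(0.008·64+0.085·-9.0) = 0.3567
  r_corr = 0.9407 + 0.3567 = 1.297 μm/a

r_corr = 1.30 μm/a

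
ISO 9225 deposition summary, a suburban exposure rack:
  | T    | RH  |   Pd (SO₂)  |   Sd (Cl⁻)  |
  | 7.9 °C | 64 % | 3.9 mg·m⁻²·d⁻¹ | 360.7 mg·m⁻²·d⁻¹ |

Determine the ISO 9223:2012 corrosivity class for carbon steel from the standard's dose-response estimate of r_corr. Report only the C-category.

C4

carbon steel: temperature factor f = +0.150·(-2.1) = -0.3150
  Pd branch = 1.77·Pd^0.52·e^(0.02·RH+f) = 9.428 μm/a
  Sd branch = 0.102·Sd^0.62·e^(0.033·RH+0.04·T) = 44.51 μm/a
  r_corr = 9.428 + 44.51 = 53.94 μm/a
Category bounds: 50…80 μm/a bracket r_corr ⇒ C4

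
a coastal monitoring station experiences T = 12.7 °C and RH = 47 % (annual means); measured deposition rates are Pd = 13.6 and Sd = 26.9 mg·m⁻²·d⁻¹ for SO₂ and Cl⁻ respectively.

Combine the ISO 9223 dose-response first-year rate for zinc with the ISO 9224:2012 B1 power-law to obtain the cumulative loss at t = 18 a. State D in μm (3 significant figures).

zinc: temperature factor f = -0.071·(2.7) = -0.1917
  sulphur-dioxide contribution → 0.2918 μm/a
  chloride contribution → 0.4899 μm/a
  ⇒ r_corr(zinc) = 0.7817 μm/a
ISO 9224: D(t) = r_corr · t^b with b = 0.813 (zinc, B1)
  D(18) = 0.7817 × 18^0.813 = 0.7817 × 10.48 = 8.195 μm

D(18) = 8.20 μm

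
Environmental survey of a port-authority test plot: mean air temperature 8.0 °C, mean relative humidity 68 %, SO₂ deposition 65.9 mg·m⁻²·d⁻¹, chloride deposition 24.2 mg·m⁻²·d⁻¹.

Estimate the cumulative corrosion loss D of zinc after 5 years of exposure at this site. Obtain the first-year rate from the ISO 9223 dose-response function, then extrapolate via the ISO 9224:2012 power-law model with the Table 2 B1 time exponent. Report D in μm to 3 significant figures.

D(5) = 7.73 μm

zinc: T≤10 °C ⇒ hinge +0.038·(8.0−10) = -0.0760
  Pd branch = 0.0129·Pd^0.44·e^(0.046·RH+f) = 1.723 μm/a
  Sd branch = 0.0175·Sd^0.57·e^(0.008·RH+0.085·T) = 0.3659 μm/a
  sum: 1.723 + 0.3659 → r_corr = 2.089 μm/a
Power-law: D(5) = r_corr · 5^0.813
  D(5) = 2.089 × 5^0.813 = 2.089 × 3.701 = 7.731 μm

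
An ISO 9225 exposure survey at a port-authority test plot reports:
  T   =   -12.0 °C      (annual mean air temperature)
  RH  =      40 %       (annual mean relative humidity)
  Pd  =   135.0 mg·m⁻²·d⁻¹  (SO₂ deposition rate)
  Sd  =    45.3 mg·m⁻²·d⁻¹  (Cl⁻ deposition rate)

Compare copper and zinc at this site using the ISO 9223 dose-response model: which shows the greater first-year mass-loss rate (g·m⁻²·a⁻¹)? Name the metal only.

copper: f(T) = +0.126·(T−10) [T≤10 °C] = -2.7720
  Pd branch = 0.0053·Pd^0.26·e^(0.059·RH+f) = 0.01257 μm/a
  Cl⁻ term: 0.01025·45.3^0.27·exp(0.036·40+0.049·-12.0) = 0.06728
  r_corr = 0.01257 + 0.06728 = 0.07985 μm/a
  mass loss = 0.07985 μm/a × 8.96 g/cm³ = 0.7154 g·m⁻²·a⁻¹
zinc: T≤10 °C ⇒ hinge +0.038·(-12.0−10) = -0.8360
  SO₂ term: 0.0129·135.0^0.44·exp(0.046·40-0.8360) = 0.3048
  Cl⁻ term: 0.0175·45.3^0.57·exp(0.008·40+0.085·-12.0) = 0.07638
  r_corr = 0.3048 + 0.07638 = 0.3812 μm/a
  mass loss = 0.3812 μm/a × 7.14 g/cm³ = 2.721 g·m⁻²·a⁻¹
Ordering by g·m⁻²·a⁻¹: zinc (2.72) > copper (0.715)

zinc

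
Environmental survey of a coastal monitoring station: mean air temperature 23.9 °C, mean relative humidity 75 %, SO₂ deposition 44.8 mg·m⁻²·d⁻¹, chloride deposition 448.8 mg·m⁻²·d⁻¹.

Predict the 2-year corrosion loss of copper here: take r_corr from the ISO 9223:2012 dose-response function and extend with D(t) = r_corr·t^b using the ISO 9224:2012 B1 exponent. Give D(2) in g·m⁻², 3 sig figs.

D(2) = 42.0 g·m⁻²

copper: T>10 °C ⇒ hinge -0.080·(23.9−10) = -1.1120
  sulphur-dioxide contribution → 0.3912 μm/a
  chloride contribution → 2.558 μm/a
  total first-year rate 2.95 μm/a
Power-law: D(2) = r_corr · 2^0.667
  D(2) = 2.95 × 2^0.667 = 2.95 × 1.588 = 4.683 μm
  Mass loss = 4.683 μm × 8.96 g/cm³ = 41.96 g·m⁻²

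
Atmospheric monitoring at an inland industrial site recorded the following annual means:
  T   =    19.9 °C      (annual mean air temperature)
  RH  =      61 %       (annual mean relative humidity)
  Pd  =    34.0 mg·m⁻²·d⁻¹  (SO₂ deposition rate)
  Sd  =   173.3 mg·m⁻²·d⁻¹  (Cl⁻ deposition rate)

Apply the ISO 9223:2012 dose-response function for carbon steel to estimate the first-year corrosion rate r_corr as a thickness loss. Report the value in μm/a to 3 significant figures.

r_corr = 63.3 μm/a

carbon steel: T>10 °C ⇒ hinge -0.054·(19.9−10) = -0.5346
  sulphur-dioxide contribution → 21.98 μm/a
  chloride contribution → 41.36 μm/a
  total first-year rate 63.34 μm/a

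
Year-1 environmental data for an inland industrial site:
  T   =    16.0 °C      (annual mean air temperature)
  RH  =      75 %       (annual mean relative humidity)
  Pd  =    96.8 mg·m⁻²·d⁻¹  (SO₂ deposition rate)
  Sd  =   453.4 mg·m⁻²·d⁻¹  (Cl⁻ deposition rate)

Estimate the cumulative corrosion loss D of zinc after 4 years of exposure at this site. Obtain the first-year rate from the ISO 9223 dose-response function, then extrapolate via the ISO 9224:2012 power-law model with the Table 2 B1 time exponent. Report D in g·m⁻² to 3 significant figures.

zinc: temperature factor f = -0.071·(6.0) = -0.4260
  SO₂ term: 0.0129·96.8^0.44·exp(0.046·75-0.4260) = 1.985
  Sd branch = 0.0175·Sd^0.57·e^(0.008·RH+0.085·T) = 4.059 μm/a
  sum: 1.985 + 4.059 → r_corr = 6.044 μm/a
ISO 9224: D(t) = r_corr · t^b with b = 0.813 (zinc, B1)
  D(4) = 6.044 × 4^0.813 = 6.044 × 3.087 = 18.65 μm
  Mass loss = 18.65 μm × 7.14 g/cm³ = 133.2 g·m⁻²

D(4) = 133 g·m⁻²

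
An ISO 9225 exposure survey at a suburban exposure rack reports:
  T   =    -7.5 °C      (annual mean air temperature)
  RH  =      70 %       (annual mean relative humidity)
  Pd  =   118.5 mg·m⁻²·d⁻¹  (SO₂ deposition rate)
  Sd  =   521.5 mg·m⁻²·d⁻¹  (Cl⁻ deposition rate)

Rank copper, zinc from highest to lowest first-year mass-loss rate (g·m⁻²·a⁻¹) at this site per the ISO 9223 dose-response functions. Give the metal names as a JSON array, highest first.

copper: f(T) = +0.126·(T−10) [T≤10 °C] = -2.2050
  sulphur-dioxide contribution → 0.1257 μm/a
  chloride contribution → 0.4778 μm/a
  ⇒ r_corr(copper) = 0.6035 μm/a
  mass loss = 0.6035 μm/a × 8.96 g/cm³ = 5.407 g·m⁻²·a⁻¹
zinc: temperature factor f = +0.038·(-17.5) = -0.6650
  sulphur-dioxide contribution → 1.357 μm/a
  chloride contribution → 0.5731 μm/a
  total first-year rate 1.93 μm/a
  mass loss = 1.93 μm/a × 7.14 g/cm³ = 13.78 g·m⁻²·a⁻¹
Ordering by g·m⁻²·a⁻¹: zinc (13.8) > copper (5.41)

["zinc", "copper"]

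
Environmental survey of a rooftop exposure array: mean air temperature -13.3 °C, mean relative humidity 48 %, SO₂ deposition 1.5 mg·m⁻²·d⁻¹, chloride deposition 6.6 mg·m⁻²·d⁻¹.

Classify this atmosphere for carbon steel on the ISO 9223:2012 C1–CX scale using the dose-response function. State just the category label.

carbon steel: f(T) = +0.150·(T−10) [T≤10 °C] = -3.4950
  Pd branch = 1.77·Pd^0.52·e^(0.02·RH+f) = 0.1732 μm/a
  Sd branch = 0.102·Sd^0.62·e^(0.033·RH+0.04·T) = 0.941 μm/a
  sum: 0.1732 + 0.941 → r_corr = 1.114 μm/a
ISO 9223 Table 2 (carbon steel): 0 < 1.11 ≤ 1.3 μm/a ⇒ C1

C1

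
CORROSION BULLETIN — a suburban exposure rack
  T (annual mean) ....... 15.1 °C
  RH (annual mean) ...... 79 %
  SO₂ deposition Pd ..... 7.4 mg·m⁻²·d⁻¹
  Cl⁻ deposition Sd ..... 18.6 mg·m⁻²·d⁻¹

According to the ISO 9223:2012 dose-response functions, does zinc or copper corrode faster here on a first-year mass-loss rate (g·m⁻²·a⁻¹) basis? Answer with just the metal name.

copper

zinc: temperature factor f = -0.071·(5.1) = -0.3621
  SO₂ term: 0.0129·7.4^0.44·exp(0.046·79-0.3621) = 0.8204
  Cl⁻ term: 0.0175·18.6^0.57·exp(0.008·79+0.085·15.1) = 0.6289
  sum: 0.8204 + 0.6289 → r_corr = 1.449 μm/a
  mass loss = 1.449 μm/a × 7.14 g/cm³ = 10.35 g·m⁻²·a⁻¹
copper: temperature factor f = -0.080·(5.1) = -0.4080
  Pd branch = 0.0053·Pd^0.26·e^(0.059·RH+f) = 0.6271 μm/a
  Cl⁻ term: 0.01025·18.6^0.27·exp(0.036·79+0.049·15.1) = 0.8128
  r_corr = 0.6271 + 0.8128 = 1.44 μm/a
  mass loss = 1.44 μm/a × 8.96 g/cm³ = 12.9 g·m⁻²·a⁻¹
Ordering by g·m⁻²·a⁻¹: copper (12.9) > zinc (10.3)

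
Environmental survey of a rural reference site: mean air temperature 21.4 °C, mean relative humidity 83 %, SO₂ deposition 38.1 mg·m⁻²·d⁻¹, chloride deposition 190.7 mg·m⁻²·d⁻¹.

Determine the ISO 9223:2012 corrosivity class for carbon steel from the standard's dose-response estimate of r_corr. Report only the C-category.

carbon steel: T>10 °C ⇒ hinge -0.054·(21.4−10) = -0.6156
  SO₂ term: 1.77·38.1^0.52·exp(0.02·83-0.6156) = 33.39
  Sd branch = 0.102·Sd^0.62·e^(0.033·RH+0.04·T) = 96.32 μm/a
  r_corr = 33.39 + 96.32 = 129.7 μm/a
Category bounds: 80…200 μm/a bracket r_corr ⇒ C5

C5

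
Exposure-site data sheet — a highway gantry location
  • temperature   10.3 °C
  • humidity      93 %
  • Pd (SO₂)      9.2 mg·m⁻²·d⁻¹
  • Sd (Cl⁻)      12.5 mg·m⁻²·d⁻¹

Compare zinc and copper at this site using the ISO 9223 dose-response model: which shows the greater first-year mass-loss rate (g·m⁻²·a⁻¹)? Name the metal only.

copper

zinc: T>10 °C ⇒ hinge -0.071·(10.3−10) = -0.0213
  sulphur-dioxide contribution → 2.417 μm/a
  chloride contribution → 0.3729 μm/a
  total first-year rate 2.79 μm/a
  mass loss = 2.79 μm/a × 7.14 g/cm³ = 19.92 g·m⁻²·a⁻¹
copper: f(T) = -0.080·(T−10) [T>10 °C] = -0.0240
  sulphur-dioxide contribution → 2.225 μm/a
  chloride contribution → 0.9552 μm/a
  total first-year rate 3.181 μm/a
  mass loss = 3.181 μm/a × 8.96 g/cm³ = 28.5 g·m⁻²·a⁻¹
Ordering by g·m⁻²·a⁻¹: copper (28.5) > zinc (19.9)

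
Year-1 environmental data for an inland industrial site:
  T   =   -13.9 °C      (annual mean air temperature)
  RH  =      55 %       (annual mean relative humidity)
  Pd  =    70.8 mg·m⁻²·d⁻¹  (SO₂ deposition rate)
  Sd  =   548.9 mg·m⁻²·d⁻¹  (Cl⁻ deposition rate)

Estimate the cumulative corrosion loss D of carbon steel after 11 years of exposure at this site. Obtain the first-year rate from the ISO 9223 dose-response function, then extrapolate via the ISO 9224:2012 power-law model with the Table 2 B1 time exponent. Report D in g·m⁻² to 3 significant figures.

carbon steel: T≤10 °C ⇒ hinge +0.150·(-13.9−10) = -3.5850
  sulphur-dioxide contribution → 1.351 μm/a
  chloride contribution → 17.94 μm/a
  ⇒ r_corr(carbon steel) = 19.29 μm/a
Power-law: D(11) = r_corr · 11^0.523
  D(11) = 19.29 × 11^0.523 = 19.29 × 3.505 = 67.62 μm
  Mass loss = 67.62 μm × 7.85 g/cm³ = 530.8 g·m⁻²

D(11) = 531 g·m⁻²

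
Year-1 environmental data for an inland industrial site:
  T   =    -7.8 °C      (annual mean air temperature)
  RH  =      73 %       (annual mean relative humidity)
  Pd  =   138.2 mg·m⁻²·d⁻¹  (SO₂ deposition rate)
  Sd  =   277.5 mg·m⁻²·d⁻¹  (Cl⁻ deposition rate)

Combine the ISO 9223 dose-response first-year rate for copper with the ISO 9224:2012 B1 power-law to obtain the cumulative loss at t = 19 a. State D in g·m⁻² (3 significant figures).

D(19) = 37.9 g·m⁻²

copper: f(T) = +0.126·(T−10) [T≤10 °C] = -2.2428
  SO₂ term: 0.0053·138.2^0.26·exp(0.059·73-2.2428) = 0.1504
  Sd branch = 0.01025·Sd^0.27·e^(0.036·RH+0.049·T) = 0.4423 μm/a
  r_corr = 0.1504 + 0.4423 = 0.5927 μm/a
ISO 9224: D(t) = r_corr · t^b with b = 0.667 (copper, B1)
  D(19) = 0.5927 × 19^0.667 = 0.5927 × 7.127 = 4.225 μm
  Mass loss = 4.225 μm × 8.96 g/cm³ = 37.85 g·m⁻²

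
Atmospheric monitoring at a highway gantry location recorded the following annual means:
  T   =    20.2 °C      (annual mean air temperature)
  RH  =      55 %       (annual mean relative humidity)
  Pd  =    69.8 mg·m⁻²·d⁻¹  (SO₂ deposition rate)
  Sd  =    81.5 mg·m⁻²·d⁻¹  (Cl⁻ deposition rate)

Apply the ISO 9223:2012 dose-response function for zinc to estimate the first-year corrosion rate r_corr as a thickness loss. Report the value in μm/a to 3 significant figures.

zinc: temperature factor f = -0.071·(10.2) = -0.7242
  sulphur-dioxide contribution → 0.5083 μm/a
  chloride contribution → 1.859 μm/a
  ⇒ r_corr(zinc) = 2.367 μm/a

r_corr = 2.37 μm/a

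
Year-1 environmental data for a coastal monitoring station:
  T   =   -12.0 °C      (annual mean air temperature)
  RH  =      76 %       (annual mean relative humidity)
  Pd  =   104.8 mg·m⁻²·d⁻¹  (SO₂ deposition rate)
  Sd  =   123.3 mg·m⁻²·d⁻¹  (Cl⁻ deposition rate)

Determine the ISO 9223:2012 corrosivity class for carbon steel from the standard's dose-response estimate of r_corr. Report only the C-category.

carbon steel: temperature factor f = +0.150·(-22.0) = -3.3000
  Pd branch = 1.77·Pd^0.52·e^(0.02·RH+f) = 3.354 μm/a
  Sd branch = 0.102·Sd^0.62·e^(0.033·RH+0.04·T) = 15.34 μm/a
  sum: 3.354 + 15.34 → r_corr = 18.69 μm/a
18.7 μm/a falls in (1.3, 25] for carbon steel → category C2

C2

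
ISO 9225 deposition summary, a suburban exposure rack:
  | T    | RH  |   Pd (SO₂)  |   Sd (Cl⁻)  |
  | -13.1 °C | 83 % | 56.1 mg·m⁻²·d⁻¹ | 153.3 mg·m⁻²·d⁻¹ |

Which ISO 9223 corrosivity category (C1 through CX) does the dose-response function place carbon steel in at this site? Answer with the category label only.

carbon steel: temperature factor f = +0.150·(-23.1) = -3.4650
  sulphur-dioxide contribution → 2.363 μm/a
  chloride contribution → 21.16 μm/a
  ⇒ r_corr(carbon steel) = 23.53 μm/a
ISO 9223 Table 2 (carbon steel): 1.3 < 23.5 ≤ 25 μm/a ⇒ C2

C2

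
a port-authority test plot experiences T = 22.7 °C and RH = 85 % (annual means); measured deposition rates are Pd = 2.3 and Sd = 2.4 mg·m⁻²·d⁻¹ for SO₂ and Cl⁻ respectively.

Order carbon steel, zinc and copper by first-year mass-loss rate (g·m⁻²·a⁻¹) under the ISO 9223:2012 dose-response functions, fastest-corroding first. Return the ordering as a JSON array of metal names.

["carbon steel", "copper", "zinc"]

carbon steel: f(T) = -0.054·(T−10) [T>10 °C] = -0.6858
  sulphur-dioxide contribution → 7.525 μm/a
  chloride contribution → 7.192 μm/a
  total first-year rate 14.72 μm/a
  mass loss = 14.72 μm/a × 7.85 g/cm³ = 115.5 g·m⁻²·a⁻¹
zinc: f(T) = -0.071·(T−10) [T>10 °C] = -0.9017
  sulphur-dioxide contribution → 0.3769 μm/a
  chloride contribution → 0.3918 μm/a
  total first-year rate 0.7687 μm/a
  mass loss = 0.7687 μm/a × 7.14 g/cm³ = 5.488 g·m⁻²·a⁻¹
copper: temperature factor f = -0.080·(12.7) = -1.0160
  sulphur-dioxide contribution → 0.359 μm/a
  chloride contribution → 0.8421 μm/a
  total first-year rate 1.201 μm/a
  mass loss = 1.201 μm/a × 8.96 g/cm³ = 10.76 g·m⁻²·a⁻¹
Ordering by g·m⁻²·a⁻¹: carbon steel (116) > copper (10.8) > zinc (5.49)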